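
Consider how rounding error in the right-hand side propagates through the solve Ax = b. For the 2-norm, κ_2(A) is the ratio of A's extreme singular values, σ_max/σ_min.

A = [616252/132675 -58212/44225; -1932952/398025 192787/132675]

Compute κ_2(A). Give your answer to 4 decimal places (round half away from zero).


137.2500

AᵀA = [1701356048/37675125 -165400088/12558375; -165400088/12558375 16091453/4186125]; tr = 14769433/301401, det = 38416/301401
eigenvalues of AᵀA: λ = (tr ± √(tr²−4·det))/2 = 49, 784/301401
σ_max=√49=7, σ_min=√(784/301401)=(28/549) → κ = 137.2500


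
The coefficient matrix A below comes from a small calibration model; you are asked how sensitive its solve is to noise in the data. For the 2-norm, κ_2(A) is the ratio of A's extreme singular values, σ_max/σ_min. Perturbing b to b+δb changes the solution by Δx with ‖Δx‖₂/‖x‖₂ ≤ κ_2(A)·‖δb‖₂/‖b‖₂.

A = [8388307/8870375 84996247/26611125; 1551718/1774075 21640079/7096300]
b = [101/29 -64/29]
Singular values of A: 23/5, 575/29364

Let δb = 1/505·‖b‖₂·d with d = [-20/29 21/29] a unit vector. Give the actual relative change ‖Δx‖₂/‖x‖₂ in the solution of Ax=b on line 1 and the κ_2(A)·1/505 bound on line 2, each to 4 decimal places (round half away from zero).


largest singular value 23/5, smallest 575/29364
κ = σ_max/σ_min = (23/5)/(575/29364) = 234.9120
worst-case relative error ≤ 234.9120 × 1/505 = 0.4652
solve Ax = b  →  x = [196.1613 -56.9873]
‖b‖₂ = 4.1231 and ‖x‖₂ = 204.2714
δb = ε·‖b‖·d = [-0.0056 0.0059]; solving A·Δx = δb gives ‖Δx‖ = 0.4169
relative error = 0.0020
realised/bound (from unrounded values) ≈ 0.0044

0.0020
0.4652


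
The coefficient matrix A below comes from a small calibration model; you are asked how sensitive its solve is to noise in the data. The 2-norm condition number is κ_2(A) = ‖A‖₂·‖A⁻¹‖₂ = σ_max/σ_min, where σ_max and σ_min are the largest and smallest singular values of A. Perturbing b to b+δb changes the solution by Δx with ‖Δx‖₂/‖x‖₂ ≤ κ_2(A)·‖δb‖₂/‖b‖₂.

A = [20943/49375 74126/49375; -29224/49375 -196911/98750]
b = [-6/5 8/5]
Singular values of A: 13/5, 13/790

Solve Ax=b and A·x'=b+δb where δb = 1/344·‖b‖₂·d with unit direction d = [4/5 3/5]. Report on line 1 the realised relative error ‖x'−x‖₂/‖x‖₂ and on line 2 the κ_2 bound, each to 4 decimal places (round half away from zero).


from the listed singular values, σ₁ = 13/5, σ_n = 13/790
κ_2(A) = (13/5) / (13/790) = 158.0000
perturbation bound = 158.0000·1/344 = 0.4593
solve Ax = b  →  x = [-0.2154 -0.7385]
‖b‖₂ = 2.0000 and ‖x‖₂ = 0.7692
Δx = A⁻¹·δb where δb = 1/344·2.0000·d; ‖Δx‖ = 0.3533
realised ‖Δx‖/‖x‖ = 0.4593
tightness: 0.4593 against a bound of 0.4593; the bound is attained (ratio 1)

0.4593
0.4593


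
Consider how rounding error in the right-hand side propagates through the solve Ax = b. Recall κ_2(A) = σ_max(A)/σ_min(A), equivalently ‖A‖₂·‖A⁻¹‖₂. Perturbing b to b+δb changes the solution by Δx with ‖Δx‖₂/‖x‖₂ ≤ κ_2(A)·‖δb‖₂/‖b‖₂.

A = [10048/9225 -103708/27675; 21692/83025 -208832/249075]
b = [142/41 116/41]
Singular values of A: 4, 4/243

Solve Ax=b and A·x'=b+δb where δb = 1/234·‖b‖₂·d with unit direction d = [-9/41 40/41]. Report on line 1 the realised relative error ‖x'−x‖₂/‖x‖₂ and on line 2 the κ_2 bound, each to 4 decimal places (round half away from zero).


0.0096
1.0385

largest singular value 4, smallest 4/243
condition number: 4 ÷ (4/243) = 243.0000
perturbation bound = 243.0000·1/234 = 1.0385
solve Ax = b  →  x = [116.9200 33.0600]
2-norm of b is 4.4721; of x, 121.5041
re-solving with b+δb shifts x by Δx of norm 1.1610
relative error = 0.0096
realised/bound (from unrounded values) ≈ 0.0092


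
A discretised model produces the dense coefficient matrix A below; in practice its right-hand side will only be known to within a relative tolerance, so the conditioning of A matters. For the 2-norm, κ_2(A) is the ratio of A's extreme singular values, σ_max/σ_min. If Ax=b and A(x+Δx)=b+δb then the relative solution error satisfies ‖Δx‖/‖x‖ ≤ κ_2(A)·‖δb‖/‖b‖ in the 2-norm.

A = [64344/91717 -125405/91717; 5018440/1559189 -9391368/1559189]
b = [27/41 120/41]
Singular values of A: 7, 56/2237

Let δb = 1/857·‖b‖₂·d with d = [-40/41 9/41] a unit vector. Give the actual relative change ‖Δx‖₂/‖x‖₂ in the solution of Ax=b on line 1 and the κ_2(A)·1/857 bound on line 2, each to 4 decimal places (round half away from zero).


from the listed singular values, σ₁ = 7, σ_n = 56/2237
condition number: 7 ÷ (56/2237) = 279.6250
bound on ‖Δx‖/‖x‖: κ·ε = 279.6250·1/857 = 0.3263
solve Ax = b  →  x = [0.2017 -0.3782]
‖b‖ = 3.0000, ‖x‖ = 0.4286
Δx = A⁻¹·δb where δb = 1/857·3.0000·d; ‖Δx‖ = 0.1398
relative error = 0.3263
realised/bound = 1 exactly: the bound is attained for this b and d

0.3263
0.3263


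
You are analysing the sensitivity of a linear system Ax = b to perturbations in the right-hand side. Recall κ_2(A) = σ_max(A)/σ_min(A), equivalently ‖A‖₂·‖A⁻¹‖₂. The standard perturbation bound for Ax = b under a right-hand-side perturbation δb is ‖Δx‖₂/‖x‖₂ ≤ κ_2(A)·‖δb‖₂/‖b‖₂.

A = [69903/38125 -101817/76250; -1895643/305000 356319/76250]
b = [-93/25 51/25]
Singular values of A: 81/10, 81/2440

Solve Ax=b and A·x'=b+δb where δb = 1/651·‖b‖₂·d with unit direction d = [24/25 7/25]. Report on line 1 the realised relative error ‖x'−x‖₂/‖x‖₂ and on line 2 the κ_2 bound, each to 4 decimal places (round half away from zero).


from the listed singular values, σ₁ = 81/10, σ_n = 81/2440
condition number: (81/10) ÷ (81/2440) = 244.0000
perturbation bound = 244.0000·1/651 = 0.3748
solve Ax = b  →  x = [-54.5185 -72.0741]
2-norm of b is 4.2426; of x, 90.3711
δb = ε·‖b‖·d = [0.0063 0.0018]; solving A·Δx = δb gives ‖Δx‖ = 0.1963
dividing the unrounded norms, ‖Δx‖/‖x‖ = 0.0022
so the bound overstates the realised error by a factor of ≈ 172.5355 (computed from the unrounded values)

0.0022
0.3748


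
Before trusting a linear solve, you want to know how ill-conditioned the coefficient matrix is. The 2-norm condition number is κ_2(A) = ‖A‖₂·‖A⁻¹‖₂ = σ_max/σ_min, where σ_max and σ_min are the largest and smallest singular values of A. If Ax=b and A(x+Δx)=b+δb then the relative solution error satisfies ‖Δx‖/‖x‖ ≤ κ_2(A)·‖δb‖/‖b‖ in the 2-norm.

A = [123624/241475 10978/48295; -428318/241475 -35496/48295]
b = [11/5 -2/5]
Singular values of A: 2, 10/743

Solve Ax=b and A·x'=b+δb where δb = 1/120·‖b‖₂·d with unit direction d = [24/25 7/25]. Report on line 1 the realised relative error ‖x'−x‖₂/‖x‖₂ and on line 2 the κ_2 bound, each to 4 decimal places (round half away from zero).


largest singular value 2, smallest 10/743
κ_2(A) = 2 / (10/743) = 148.6000
κ_2(A)·‖δb‖/‖b‖ = 1.2383
solve Ax = b  →  x = [-56.6923 137.3615]
‖b‖₂ = 2.2361 and ‖x‖₂ = 148.6008
Δx = A⁻¹·δb where δb = 1/120·2.2361·d; ‖Δx‖ = 1.3845
realised ‖Δx‖/‖x‖ = 0.0093
realised/bound (from unrounded values) ≈ 0.0075

0.0093
1.2383


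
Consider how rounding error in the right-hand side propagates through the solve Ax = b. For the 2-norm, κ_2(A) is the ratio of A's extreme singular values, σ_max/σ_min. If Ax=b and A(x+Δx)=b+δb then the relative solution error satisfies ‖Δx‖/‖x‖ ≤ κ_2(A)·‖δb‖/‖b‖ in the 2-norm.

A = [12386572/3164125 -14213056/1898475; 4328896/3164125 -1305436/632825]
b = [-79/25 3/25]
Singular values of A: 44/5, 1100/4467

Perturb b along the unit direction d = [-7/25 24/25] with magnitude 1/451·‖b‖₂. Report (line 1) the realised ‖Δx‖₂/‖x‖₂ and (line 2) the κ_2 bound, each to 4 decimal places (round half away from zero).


0.0070
0.0792

from the listed singular values, σ₁ = 44/5, σ_n = 1100/4467
κ = σ_max/σ_min = (44/5)/(1100/4467) = 35.7360
perturbation bound = 35.7360·1/451 = 0.0792
solve Ax = b  →  x = [3.4227 2.2118]
‖b‖₂ = 3.1623 and ‖x‖₂ = 4.0752
δb = ε·‖b‖·d = [-0.0020 0.0067]; solving A·Δx = δb gives ‖Δx‖ = 0.0285
dividing the unrounded norms, ‖Δx‖/‖x‖ = 0.0070
so the bound overstates the realised error by a factor of ≈ 11.3405 (computed from the unrounded values)


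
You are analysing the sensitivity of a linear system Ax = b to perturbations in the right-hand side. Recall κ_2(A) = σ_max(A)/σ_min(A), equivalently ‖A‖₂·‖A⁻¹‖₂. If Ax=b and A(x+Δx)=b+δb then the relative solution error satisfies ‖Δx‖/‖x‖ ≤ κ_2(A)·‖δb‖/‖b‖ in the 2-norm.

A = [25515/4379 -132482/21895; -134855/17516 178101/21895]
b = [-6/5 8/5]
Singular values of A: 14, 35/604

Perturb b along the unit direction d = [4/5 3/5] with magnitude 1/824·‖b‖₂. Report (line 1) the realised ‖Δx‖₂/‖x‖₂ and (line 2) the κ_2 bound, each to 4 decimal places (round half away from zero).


from the listed singular values, σ₁ = 14, σ_n = 35/604
κ = σ_max/σ_min = 14/(35/604) = 241.6000
bound on ‖Δx‖/‖x‖: κ·ε = 241.6000·1/824 = 0.2932
solve Ax = b  →  x = [-0.0985 0.1034]
‖b‖ = 2.0000, ‖x‖ = 0.1429
re-solving with b+δb shifts x by Δx of norm 0.0419
relative error = 0.2932
realised/bound = 1 exactly: the bound is attained for this b and d

0.2932
0.2932


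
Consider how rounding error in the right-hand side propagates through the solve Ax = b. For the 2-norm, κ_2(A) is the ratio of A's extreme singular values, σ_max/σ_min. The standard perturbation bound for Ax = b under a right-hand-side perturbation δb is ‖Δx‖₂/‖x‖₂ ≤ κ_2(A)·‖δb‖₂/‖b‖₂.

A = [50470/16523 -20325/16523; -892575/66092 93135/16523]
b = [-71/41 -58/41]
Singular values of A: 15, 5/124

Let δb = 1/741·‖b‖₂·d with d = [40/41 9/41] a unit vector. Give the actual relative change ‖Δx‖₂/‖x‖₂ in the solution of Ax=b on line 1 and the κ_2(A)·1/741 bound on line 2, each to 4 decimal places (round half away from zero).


0.0015
0.5020

largest singular value 15, smallest 5/124
κ_2(A) = 15 / (5/124) = 372.0000
κ_2(A)·‖δb‖/‖b‖ = 0.5020
solve Ax = b  →  x = [-19.0154 -45.8103]
‖b‖ = 2.2361, ‖x‖ = 49.6000
Δx = A⁻¹·δb where δb = 1/741·2.2361·d; ‖Δx‖ = 0.0748
dividing the unrounded norms, ‖Δx‖/‖x‖ = 0.0015
tightness: 0.0015 against a bound of 0.5020 (unrounded ratio ≈ 0.0030)


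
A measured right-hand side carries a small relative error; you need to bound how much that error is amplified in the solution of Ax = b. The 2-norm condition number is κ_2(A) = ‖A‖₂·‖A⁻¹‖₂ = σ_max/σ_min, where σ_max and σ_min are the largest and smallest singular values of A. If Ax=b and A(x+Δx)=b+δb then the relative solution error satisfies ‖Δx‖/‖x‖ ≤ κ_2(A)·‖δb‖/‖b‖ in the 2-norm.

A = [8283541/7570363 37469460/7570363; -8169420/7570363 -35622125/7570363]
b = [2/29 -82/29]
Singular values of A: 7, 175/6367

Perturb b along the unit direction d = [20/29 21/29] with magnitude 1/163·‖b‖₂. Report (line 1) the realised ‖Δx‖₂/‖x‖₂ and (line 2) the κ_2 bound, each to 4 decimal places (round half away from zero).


largest singular value 7, smallest 175/6367
κ = σ_max/σ_min = 7/(175/6367) = 254.6800
bound on ‖Δx‖/‖x‖: κ·ε = 254.6800·1/163 = 1.5625
solve Ax = b  →  x = [71.0537 -15.6942]
‖b‖ = 2.8284, ‖x‖ = 72.7663
δb = ε·‖b‖·d = [0.0120 0.0126]; solving A·Δx = δb gives ‖Δx‖ = 0.6313
realised ‖Δx‖/‖x‖ = 0.0087
so the bound overstates the realised error by a factor of ≈ 180.0873 (computed from the unrounded values)

0.0087
1.5625


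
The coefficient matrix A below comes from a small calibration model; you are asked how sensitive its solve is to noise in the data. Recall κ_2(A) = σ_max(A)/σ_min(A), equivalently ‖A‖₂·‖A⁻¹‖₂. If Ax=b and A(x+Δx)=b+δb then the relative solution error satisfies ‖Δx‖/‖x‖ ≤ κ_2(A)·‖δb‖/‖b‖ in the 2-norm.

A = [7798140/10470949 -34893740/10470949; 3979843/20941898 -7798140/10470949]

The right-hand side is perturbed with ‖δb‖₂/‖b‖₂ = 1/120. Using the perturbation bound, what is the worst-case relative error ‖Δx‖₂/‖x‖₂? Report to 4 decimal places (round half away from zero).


1.2977

AᵀA = [154124390329/260894165284 -171102888810/65223541321; -171102888810/65223541321 760490231200/65223541321]; tr = 1901300009/155201764, det = 240100/38800441
solving λ² − 1901300009/155201764·λ + 240100/38800441 = 0 gives λ = 49/4, 19600/38800441
σ_max=√(49/4)=(7/2), σ_min=√(19600/38800441)=(140/6229) → κ = 155.7250
worst-case relative error ≤ 155.7250 × 1/120 = 1.2977


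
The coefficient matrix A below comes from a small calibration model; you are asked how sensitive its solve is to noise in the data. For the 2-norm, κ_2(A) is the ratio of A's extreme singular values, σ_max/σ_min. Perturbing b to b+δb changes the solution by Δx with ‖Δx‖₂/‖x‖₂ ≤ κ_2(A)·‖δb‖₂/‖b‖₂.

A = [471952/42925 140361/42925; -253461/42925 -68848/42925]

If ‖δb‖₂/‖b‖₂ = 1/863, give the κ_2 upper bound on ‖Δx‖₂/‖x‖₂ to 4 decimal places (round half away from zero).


form AᵀA = [39720577/255025 11583936/255025; 11583936/255025 3382873/255025] with trace 1724138/10201 and determinant 28561/10201
char-poly roots: 169 and 169/10201
κ_2(A) = √(λ_max/λ_min) = √(169 / (169/10201)) = 101.0000
κ_2(A)·‖δb‖/‖b‖ = 0.1170

0.1170


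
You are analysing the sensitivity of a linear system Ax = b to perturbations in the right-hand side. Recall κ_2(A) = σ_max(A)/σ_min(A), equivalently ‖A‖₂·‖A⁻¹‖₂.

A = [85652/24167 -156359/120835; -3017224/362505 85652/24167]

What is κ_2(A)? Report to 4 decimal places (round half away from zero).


M = AᵀA = [63634913104/777573225 -1766915108/51838215; -1766915108/51838215 1229909849/86397025]. tr(M)=88407221/920205, det(M)=368947264/115025625
λ_max, λ_min = (88407221/920205 ± √195124312429915729/21169431050625)/2 = 2401/25, 153664/4601025
so κ_2 = √((2401/25) / (153664/4601025)) = 53.6250

53.6250


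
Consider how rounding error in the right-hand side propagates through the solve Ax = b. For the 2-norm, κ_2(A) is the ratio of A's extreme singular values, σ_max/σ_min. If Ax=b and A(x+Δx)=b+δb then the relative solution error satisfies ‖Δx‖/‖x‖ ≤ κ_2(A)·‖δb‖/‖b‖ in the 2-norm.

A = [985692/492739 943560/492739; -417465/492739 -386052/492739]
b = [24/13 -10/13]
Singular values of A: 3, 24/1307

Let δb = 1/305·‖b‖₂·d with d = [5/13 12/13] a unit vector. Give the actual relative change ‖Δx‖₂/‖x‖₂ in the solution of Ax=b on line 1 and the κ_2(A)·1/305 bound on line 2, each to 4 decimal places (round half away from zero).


σ_max = 3, σ_min = 24/1307
κ_2(A) = 3 / (24/1307) = 163.3750
worst-case relative error ≤ 163.3750 × 1/305 = 0.5357
solve Ax = b  →  x = [0.4828 0.4598]
2-norm of b is 2.0000; of x, 0.6667
Δx = A⁻¹·δb where δb = 1/305·2.0000·d; ‖Δx‖ = 0.3571
realised ‖Δx‖/‖x‖ = 0.5357
tightness: 0.5357 against a bound of 0.5357; the bound is attained (ratio 1)

0.5357
0.5357


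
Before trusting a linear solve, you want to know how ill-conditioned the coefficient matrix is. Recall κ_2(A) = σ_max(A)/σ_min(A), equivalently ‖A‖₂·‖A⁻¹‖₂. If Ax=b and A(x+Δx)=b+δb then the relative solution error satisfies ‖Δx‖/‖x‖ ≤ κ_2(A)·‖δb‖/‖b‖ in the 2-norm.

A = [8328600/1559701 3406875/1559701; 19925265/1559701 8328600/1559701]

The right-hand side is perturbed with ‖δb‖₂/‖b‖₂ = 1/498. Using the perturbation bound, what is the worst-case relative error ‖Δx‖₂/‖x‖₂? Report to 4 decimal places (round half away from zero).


0.7413

M = AᵀA = [212281184925/1107267733 88449732000/1107267733; 88449732000/1107267733 36855883125/1107267733]. tr(M)=19164389850/85174441, det(M)=31640625/85174441
solving λ² − 19164389850/85174441·λ + 31640625/85174441 = 0 gives λ = 225, 140625/85174441
κ = σ_max/σ_min = 15/(375/9229) = 369.1600
bound on ‖Δx‖/‖x‖: κ·ε = 369.1600·1/498 = 0.7413


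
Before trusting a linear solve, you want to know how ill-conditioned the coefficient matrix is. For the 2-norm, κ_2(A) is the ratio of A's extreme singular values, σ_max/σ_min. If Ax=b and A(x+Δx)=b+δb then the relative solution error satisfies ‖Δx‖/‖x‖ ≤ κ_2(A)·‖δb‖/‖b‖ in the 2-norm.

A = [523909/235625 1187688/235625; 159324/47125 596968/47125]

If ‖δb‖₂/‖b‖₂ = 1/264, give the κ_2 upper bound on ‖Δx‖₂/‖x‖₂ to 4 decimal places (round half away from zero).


0.0687

M = AᵀA = [5379195649/328515625 17751619368/328515625; 17751619368/328515625 61064334976/328515625]. tr(M)=106309649/525625, det(M)=1626347584/13140625
λ_max, λ_min = (106309649/525625 ± √11164965638688801/276281640625)/2 = 5041/25, 322624/525625
κ_2(A) = √(λ_max/λ_min) = √((5041/25) / (322624/525625)) = 18.1250
worst-case relative error ≤ 18.1250 × 1/264 = 0.0687


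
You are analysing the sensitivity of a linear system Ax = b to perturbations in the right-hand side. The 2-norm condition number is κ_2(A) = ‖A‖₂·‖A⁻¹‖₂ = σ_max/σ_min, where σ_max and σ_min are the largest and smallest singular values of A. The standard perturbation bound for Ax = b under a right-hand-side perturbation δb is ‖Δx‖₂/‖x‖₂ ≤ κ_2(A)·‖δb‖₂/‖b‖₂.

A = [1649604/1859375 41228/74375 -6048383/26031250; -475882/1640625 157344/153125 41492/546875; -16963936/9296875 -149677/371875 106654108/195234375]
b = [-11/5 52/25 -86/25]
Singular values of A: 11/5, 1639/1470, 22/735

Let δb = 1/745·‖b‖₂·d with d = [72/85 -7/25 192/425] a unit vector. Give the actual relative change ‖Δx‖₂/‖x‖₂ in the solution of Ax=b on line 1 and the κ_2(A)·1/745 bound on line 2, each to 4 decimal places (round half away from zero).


from the listed singular values, σ₁ = 11/5, σ_n = 22/735
condition number: (11/5) ÷ (22/735) = 73.5000
worst-case relative error ≤ 73.5000 × 1/745 = 0.0987
solve Ax = b  →  x = [-36.8214 1.1156 -128.4650]
‖b‖ = 4.5826, ‖x‖ = 133.6425
with δb = [0.0052 -0.0017 0.0028], A·Δx = δb → ‖Δx‖ = 0.2055
relative error = 0.0015
so the bound overstates the realised error by a factor of ≈ 64.1590 (computed from the unrounded values)

0.0015
0.0987


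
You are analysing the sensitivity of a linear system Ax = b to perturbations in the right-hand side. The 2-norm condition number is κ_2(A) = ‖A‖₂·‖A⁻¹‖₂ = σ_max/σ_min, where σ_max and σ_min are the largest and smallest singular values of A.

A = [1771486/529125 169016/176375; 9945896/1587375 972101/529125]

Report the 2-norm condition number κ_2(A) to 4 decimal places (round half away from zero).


373.5000

M = AᵀA = [88002983444/1743778125 8555779064/581259375; 8555779064/581259375 831887909/193753125]. tr(M)=763919797/13950225, det(M)=7496644/348755625
solving λ² − 763919797/13950225·λ + 7496644/348755625 = 0 gives λ = 1369/25, 5476/13950225
κ = σ_max/σ_min = (37/5)/(74/3735) = 373.5000


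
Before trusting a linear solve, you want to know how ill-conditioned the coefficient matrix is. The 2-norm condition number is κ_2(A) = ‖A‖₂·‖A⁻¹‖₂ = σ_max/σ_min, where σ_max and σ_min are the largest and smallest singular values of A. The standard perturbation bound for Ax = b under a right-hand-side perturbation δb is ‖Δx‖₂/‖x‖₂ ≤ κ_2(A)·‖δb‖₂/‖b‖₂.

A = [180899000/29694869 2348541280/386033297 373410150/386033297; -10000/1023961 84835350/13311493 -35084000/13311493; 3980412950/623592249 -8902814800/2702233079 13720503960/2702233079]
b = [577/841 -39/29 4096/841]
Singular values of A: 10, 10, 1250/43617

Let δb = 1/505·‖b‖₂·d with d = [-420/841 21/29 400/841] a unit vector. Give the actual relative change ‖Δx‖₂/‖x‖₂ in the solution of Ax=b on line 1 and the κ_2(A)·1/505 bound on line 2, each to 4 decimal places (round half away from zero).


0.0101
0.6910

from the listed singular values, σ₁ = 10, σ_n = 1250/43617
κ = σ_max/σ_min = 10/(1250/43617) = 348.9360
worst-case relative error ≤ 348.9360 × 1/505 = 0.6910
solve Ax = b  →  x = [-16.0676 11.6372 28.7093]
2-norm of b is 5.0990; of x, 34.8972
Δx = A⁻¹·δb where δb = 1/505·5.0990·d; ‖Δx‖ = 0.3523
relative error = 0.0101
tightness: 0.0101 against a bound of 0.6910 (unrounded ratio ≈ 0.0146)


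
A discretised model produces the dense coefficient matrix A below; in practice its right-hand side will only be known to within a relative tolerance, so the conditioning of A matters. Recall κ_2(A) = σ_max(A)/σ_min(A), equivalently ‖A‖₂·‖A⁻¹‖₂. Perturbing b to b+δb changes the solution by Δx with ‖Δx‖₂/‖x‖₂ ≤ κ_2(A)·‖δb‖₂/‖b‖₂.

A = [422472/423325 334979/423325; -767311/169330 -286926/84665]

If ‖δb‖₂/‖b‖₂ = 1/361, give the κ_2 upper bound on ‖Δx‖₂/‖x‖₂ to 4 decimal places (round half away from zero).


0.4576

M = AᵀA = [9180895081/426422500 1721319273/106605625; 1721319273/106605625 1291120861/106605625]. tr(M)=573815141/17056900, det(M)=707281/17056900
eigenvalues of AᵀA: λ = (tr ± √(tr²−4·det))/2 = 841/25, 841/682276
so κ_2 = √((841/25) / (841/682276)) = 165.2000
worst-case relative error ≤ 165.2000 × 1/361 = 0.4576


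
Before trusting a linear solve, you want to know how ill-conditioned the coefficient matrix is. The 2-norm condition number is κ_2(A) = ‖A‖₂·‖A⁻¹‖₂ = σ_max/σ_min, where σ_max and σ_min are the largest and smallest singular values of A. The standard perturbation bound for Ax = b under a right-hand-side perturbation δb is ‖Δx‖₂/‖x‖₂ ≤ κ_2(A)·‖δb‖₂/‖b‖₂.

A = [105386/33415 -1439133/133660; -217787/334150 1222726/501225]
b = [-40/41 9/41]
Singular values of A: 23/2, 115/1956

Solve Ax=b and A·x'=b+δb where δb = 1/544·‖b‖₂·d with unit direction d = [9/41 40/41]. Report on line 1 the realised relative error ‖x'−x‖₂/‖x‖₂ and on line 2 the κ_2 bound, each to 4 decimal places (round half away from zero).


0.3596
0.3596

largest singular value 23/2, smallest 115/1956
κ_2(A) = (23/2) / (115/1956) = 195.6000
κ_2(A)·‖δb‖/‖b‖ = 0.3596
solve Ax = b  →  x = [-0.0243 0.0835]
2-norm of b is 1.0000; of x, 0.0870
δb = ε·‖b‖·d = [0.0004 0.0018]; solving A·Δx = δb gives ‖Δx‖ = 0.0313
dividing the unrounded norms, ‖Δx‖/‖x‖ = 0.3596
realised/bound = 1 exactly: the bound is attained for this b and d


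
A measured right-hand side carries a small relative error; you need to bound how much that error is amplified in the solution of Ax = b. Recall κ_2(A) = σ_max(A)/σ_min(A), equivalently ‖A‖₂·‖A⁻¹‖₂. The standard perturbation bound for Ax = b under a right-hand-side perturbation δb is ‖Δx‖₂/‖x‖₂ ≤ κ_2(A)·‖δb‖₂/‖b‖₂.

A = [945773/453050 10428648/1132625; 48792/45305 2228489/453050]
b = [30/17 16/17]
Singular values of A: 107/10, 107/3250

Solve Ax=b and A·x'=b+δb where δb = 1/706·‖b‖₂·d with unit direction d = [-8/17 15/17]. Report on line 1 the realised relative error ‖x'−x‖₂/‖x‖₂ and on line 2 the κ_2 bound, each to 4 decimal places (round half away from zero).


0.4603
0.4603

largest singular value 107/10, smallest 107/3250
condition number: (107/10) ÷ (107/3250) = 325.0000
bound on ‖Δx‖/‖x‖: κ·ε = 325.0000·1/706 = 0.4603
solve Ax = b  →  x = [0.0410 0.1824]
‖b‖₂ = 2.0000 and ‖x‖₂ = 0.1869
re-solving with b+δb shifts x by Δx of norm 0.0860
realised ‖Δx‖/‖x‖ = 0.4603
so the bound is sharp here: realised error equals the bound


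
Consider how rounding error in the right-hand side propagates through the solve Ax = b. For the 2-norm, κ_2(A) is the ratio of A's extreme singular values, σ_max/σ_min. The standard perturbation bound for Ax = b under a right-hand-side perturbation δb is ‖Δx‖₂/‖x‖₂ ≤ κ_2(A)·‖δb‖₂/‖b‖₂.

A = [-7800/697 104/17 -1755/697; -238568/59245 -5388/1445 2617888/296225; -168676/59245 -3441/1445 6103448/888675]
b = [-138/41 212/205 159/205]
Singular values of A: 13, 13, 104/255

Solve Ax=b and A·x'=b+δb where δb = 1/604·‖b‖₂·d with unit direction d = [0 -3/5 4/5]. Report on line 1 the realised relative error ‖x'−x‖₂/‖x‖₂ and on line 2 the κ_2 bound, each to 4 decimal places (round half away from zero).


0.0528
0.0528

largest singular value 13, smallest 104/255
condition number: 13 ÷ (104/255) = 31.8750
bound on ‖Δx‖/‖x‖: κ·ε = 31.8750·1/604 = 0.0528
solve Ax = b  →  x = [0.1852 -0.1556 0.1357]
2-norm of b is 3.6056; of x, 0.2774
with δb = [0.0000 -0.0036 0.0048], A·Δx = δb → ‖Δx‖ = 0.0146
dividing the unrounded norms, ‖Δx‖/‖x‖ = 0.0528
tightness: 0.0528 against a bound of 0.0528; the bound is attained (ratio 1)


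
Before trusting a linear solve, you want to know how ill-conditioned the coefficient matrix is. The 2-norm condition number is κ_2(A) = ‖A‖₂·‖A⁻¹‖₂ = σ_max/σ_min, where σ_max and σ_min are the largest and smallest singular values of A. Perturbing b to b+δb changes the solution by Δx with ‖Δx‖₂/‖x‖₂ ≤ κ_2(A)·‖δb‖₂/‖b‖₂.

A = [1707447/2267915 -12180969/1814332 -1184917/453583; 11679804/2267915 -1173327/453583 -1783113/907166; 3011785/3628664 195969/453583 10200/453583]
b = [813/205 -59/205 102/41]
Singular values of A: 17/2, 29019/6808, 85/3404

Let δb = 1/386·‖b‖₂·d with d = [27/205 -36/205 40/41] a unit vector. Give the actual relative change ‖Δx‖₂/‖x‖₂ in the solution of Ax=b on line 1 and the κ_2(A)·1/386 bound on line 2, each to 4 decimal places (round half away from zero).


0.0041
0.8819

from the listed singular values, σ₁ = 17/2, σ_n = 85/3404
condition number: (17/2) ÷ (85/3404) = 340.4000
perturbation bound = 340.4000·1/386 = 0.8819
solve Ax = b  →  x = [21.4843 -41.2802 110.7638]
‖b‖ = 4.6904, ‖x‖ = 120.1426
Δx = A⁻¹·δb where δb = 1/386·4.6904·d; ‖Δx‖ = 0.4866
realised ‖Δx‖/‖x‖ = 0.0041
tightness: 0.0041 against a bound of 0.8819 (unrounded ratio ≈ 0.0046)


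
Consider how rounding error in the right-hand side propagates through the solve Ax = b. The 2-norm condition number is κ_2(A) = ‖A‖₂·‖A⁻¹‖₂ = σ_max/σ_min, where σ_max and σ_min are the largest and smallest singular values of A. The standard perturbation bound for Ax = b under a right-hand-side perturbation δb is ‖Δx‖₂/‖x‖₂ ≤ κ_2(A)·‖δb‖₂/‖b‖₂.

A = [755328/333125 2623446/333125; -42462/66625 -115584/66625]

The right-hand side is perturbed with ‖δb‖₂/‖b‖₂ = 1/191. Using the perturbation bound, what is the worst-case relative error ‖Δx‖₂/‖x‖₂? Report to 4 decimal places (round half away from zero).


M = AᵀA = [366208164/66015625 1251790848/66015625; 1251790848/66015625 4292956836/66015625]. tr(M)=7454664/105625, det(M)=3111696/2640625
char-poly roots: 1764/25 and 1764/105625
so κ_2 = √((1764/25) / (1764/105625)) = 65.0000
κ_2(A)·‖δb‖/‖b‖ = 0.3403

0.3403


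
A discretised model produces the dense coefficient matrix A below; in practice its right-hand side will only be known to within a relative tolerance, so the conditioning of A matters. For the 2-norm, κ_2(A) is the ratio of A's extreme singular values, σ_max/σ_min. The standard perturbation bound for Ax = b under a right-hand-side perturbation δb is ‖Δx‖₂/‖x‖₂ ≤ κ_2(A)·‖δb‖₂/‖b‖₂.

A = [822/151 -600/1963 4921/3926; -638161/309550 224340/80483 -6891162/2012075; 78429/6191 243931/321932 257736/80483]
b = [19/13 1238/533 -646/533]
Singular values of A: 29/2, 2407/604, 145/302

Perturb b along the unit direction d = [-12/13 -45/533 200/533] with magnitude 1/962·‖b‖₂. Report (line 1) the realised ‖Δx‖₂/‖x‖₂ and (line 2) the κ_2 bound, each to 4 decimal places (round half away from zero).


0.0015
0.0314

from the listed singular values, σ₁ = 29/2, σ_n = 145/302
condition number: (29/2) ÷ (145/302) = 30.2000
bound on ‖Δx‖/‖x‖: κ·ε = 30.2000·1/962 = 0.0314
solve Ax = b  →  x = [0.8753 -2.5093 -3.2473]
2-norm of b is 3.0000; of x, 4.1962
Δx = A⁻¹·δb where δb = 1/962·3.0000·d; ‖Δx‖ = 0.0065
realised ‖Δx‖/‖x‖ = 0.0015
realised/bound (from unrounded values) ≈ 0.0493


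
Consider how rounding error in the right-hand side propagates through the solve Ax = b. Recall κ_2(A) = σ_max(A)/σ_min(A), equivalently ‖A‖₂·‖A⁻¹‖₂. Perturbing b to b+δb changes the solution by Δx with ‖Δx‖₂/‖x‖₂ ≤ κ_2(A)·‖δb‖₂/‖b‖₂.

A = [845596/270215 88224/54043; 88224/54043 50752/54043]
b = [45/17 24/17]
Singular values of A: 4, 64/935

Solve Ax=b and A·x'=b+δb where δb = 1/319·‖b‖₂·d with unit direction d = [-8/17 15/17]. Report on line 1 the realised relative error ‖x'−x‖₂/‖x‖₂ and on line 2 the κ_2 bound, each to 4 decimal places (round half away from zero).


σ_max = 4, σ_min = 64/935
κ = σ_max/σ_min = 4/(64/935) = 58.4375
bound on ‖Δx‖/‖x‖: κ·ε = 58.4375·1/319 = 0.1832
solve Ax = b  →  x = [0.6618 0.3529]
‖b‖₂ = 3.0000 and ‖x‖₂ = 0.7500
δb = ε·‖b‖·d = [-0.0044 0.0083]; solving A·Δx = δb gives ‖Δx‖ = 0.1374
realised ‖Δx‖/‖x‖ = 0.1832
tightness: 0.1832 against a bound of 0.1832; the bound is attained (ratio 1)

0.1832
0.1832


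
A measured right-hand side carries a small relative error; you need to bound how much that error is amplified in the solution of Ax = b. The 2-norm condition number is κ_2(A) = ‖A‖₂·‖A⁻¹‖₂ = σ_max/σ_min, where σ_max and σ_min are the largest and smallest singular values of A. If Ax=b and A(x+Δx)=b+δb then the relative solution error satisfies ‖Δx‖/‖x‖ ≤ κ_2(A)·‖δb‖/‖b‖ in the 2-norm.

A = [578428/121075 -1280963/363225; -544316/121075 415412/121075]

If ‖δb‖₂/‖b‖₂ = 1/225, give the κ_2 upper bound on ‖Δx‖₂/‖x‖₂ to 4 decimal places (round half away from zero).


0.5567

form AᵀA = [150025888/3486125 -337524628/10458375; -337524628/10458375 759564893/31375125] with trace 421959577/6275025 and determinant 45212176/156875625
solving λ² − 421959577/6275025·λ + 45212176/156875625 = 0 gives λ = 1681/25, 26896/6275025
σ_max=√(1681/25)=(41/5), σ_min=√(26896/6275025)=(164/2505) → κ = 125.2500
κ_2(A)·‖δb‖/‖b‖ = 0.5567


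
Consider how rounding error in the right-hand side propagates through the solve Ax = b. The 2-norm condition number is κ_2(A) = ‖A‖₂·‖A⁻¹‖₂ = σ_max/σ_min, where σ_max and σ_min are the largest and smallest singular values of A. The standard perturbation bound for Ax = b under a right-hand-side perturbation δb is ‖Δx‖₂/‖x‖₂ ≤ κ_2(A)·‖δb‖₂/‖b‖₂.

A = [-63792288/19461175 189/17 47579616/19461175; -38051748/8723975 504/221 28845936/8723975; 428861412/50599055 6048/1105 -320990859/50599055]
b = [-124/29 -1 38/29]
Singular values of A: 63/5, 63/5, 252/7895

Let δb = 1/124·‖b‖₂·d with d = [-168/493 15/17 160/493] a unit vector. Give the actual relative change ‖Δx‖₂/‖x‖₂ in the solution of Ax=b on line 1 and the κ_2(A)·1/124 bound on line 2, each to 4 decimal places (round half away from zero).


0.0370
3.1835

from the listed singular values, σ₁ = 63/5, σ_n = 252/7895
condition number: (63/5) ÷ (252/7895) = 394.7500
perturbation bound = 394.7500·1/124 = 3.1835
solve Ax = b  →  x = [18.9832 -0.2686 24.9243]
‖b‖₂ = 4.5826 and ‖x‖₂ = 31.3314
δb = ε·‖b‖·d = [-0.0126 0.0326 0.0120]; solving A·Δx = δb gives ‖Δx‖ = 1.1578
dividing the unrounded norms, ‖Δx‖/‖x‖ = 0.0370
so the bound overstates the realised error by a factor of ≈ 86.1470 (computed from the unrounded values)


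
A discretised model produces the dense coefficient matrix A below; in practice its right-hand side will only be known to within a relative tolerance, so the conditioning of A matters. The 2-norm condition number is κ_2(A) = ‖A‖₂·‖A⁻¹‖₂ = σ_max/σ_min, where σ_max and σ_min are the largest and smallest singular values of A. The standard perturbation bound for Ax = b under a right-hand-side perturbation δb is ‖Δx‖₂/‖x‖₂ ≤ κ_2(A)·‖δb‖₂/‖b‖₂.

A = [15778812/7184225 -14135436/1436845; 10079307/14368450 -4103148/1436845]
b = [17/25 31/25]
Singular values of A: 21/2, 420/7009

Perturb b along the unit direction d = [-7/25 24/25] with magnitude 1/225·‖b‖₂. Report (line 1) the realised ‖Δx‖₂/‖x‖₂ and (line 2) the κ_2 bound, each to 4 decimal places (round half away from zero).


0.0063
0.7788

σ_max = 21/2, σ_min = 420/7009
κ_2(A) = (21/2) / (420/7009) = 175.2250
bound on ‖Δx‖/‖x‖: κ·ε = 175.2250·1/225 = 0.7788
solve Ax = b  →  x = [16.3020 3.5703]
‖b‖ = 1.4142, ‖x‖ = 16.6884
δb = ε·‖b‖·d = [-0.0018 0.0060]; solving A·Δx = δb gives ‖Δx‖ = 0.1049
realised ‖Δx‖/‖x‖ = 0.0063
realised/bound (from unrounded values) ≈ 0.0081


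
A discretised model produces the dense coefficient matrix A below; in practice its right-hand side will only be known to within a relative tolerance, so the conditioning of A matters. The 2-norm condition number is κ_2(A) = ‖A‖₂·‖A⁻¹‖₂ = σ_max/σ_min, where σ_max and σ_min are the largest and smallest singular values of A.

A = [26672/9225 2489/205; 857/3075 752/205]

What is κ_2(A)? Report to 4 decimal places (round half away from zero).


23.4000

M = AᵀA = [1148809/136161 546560/15129; 546560/15129 270425/1681]. tr(M)=13714/81, det(M)=4225/81
solving λ² − 13714/81·λ + 4225/81 = 0 gives λ = 169, 25/81
κ = σ_max/σ_min = 13/(5/9) = 23.4000


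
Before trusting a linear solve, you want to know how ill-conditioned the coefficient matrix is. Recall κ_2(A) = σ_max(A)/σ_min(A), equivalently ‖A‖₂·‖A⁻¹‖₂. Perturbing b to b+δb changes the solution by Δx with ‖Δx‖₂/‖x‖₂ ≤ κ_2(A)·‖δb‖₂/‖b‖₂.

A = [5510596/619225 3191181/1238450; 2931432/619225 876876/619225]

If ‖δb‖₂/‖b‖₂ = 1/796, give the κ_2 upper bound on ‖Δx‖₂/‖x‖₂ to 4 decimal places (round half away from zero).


0.3432

form AᵀA = [26961911312/265356125 7863776466/265356125; 7863776466/265356125 9175973877/1061424500] with trace 936188953/8491396 and determinant 345744/2122849
solving λ² − 936188953/8491396·λ + 345744/2122849 = 0 gives λ = 441/4, 3136/2122849
κ = σ_max/σ_min = (21/2)/(56/1457) = 273.1875
perturbation bound = 273.1875·1/796 = 0.3432


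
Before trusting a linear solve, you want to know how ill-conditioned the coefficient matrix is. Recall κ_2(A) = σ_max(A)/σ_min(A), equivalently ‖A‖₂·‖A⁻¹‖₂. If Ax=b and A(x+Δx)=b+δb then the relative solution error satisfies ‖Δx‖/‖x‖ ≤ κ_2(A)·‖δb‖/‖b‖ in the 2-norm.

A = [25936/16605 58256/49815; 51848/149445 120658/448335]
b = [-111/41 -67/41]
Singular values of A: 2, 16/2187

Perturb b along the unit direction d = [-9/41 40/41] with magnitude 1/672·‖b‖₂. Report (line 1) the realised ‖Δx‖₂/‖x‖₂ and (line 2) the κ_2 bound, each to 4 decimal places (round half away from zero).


from the listed singular values, σ₁ = 2, σ_n = 16/2187
κ = σ_max/σ_min = 2/(16/2187) = 273.3750
bound on ‖Δx‖/‖x‖: κ·ε = 273.3750·1/672 = 0.4068
solve Ax = b  →  x = [80.8125 -110.2500]
‖b‖ = 3.1623, ‖x‖ = 136.6957
δb = ε·‖b‖·d = [-0.0010 0.0046]; solving A·Δx = δb gives ‖Δx‖ = 0.6432
relative error = 0.0047
realised/bound (from unrounded values) ≈ 0.0116

0.0047
0.4068


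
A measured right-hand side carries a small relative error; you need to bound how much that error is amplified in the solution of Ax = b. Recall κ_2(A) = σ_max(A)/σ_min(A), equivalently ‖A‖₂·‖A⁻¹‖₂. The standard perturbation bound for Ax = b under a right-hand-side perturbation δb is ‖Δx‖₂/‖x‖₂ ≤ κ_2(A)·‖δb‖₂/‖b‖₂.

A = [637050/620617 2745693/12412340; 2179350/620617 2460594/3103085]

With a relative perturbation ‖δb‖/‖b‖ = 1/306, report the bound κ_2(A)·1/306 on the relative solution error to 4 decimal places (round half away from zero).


1.2367

M = AᵀA = [5155399125000/385165460689 2319912586125/770330921378; 2319912586125/770330921378 4176447815025/6162647371024]. tr(M)=51554333025/3666060304, det(M)=1265625/916515076
eigenvalues of AᵀA: λ = (tr ± √(tr²−4·det))/2 = 225/16, 22500/229128769
σ_max=√(225/16)=(15/4), σ_min=√(22500/229128769)=(150/15137) → κ = 378.4250
worst-case relative error ≤ 378.4250 × 1/306 = 1.2367


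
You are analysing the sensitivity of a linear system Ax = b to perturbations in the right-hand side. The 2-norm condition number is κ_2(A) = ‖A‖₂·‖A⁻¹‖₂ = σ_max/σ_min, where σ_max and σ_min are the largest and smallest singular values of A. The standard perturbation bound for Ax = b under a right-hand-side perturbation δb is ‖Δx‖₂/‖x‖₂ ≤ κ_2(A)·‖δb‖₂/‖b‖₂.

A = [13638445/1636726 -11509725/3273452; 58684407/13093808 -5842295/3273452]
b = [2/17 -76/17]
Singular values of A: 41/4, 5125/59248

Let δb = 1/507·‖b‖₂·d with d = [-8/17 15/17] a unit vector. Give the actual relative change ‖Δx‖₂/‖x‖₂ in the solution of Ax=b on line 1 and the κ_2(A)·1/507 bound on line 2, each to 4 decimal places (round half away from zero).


σ_max = 41/4, σ_min = 5125/59248
condition number: (41/4) ÷ (5125/59248) = 118.4960
worst-case relative error ≤ 118.4960 × 1/507 = 0.2337
solve Ax = b  →  x = [-17.9656 -42.6102]
‖b‖₂ = 4.4721 and ‖x‖₂ = 46.2428
Δx = A⁻¹·δb where δb = 1/507·4.4721·d; ‖Δx‖ = 0.1020
dividing the unrounded norms, ‖Δx‖/‖x‖ = 0.0022
tightness: 0.0022 against a bound of 0.2337 (unrounded ratio ≈ 0.0094)

0.0022
0.2337


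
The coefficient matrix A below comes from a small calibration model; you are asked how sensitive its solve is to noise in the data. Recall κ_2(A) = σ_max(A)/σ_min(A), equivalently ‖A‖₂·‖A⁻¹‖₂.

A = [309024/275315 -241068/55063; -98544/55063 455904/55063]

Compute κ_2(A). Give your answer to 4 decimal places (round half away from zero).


63.2000

M = AᵀA = [1170480384/262278025 -1035047808/52455605; -1035047808/52455605 920284560/10491121]. tr(M)=14382864/156025, det(M)=331776/156025
char-poly roots: 2304/25 and 144/6241
σ_max=√(2304/25)=(48/5), σ_min=√(144/6241)=(12/79) → κ = 63.2000


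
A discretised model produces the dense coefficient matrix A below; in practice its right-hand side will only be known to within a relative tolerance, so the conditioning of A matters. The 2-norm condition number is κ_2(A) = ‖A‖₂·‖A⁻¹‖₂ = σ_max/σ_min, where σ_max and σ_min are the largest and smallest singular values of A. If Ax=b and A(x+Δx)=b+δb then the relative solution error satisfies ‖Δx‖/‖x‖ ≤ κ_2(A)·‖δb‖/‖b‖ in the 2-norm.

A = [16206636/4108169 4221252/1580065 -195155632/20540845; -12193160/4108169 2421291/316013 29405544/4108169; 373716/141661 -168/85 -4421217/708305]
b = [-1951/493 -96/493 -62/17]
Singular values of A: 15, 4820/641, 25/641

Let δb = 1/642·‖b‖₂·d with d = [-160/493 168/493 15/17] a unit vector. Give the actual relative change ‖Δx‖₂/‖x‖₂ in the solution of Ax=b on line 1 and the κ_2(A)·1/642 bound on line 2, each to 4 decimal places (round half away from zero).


0.0042
0.5991

largest singular value 15, smallest 25/641
κ = σ_max/σ_min = 15/(25/641) = 384.6000
perturbation bound = 384.6000·1/642 = 0.5991
solve Ax = b  →  x = [-47.4768 -0.3083 -19.3837]
‖b‖ = 5.3852, ‖x‖ = 51.2822
δb = ε·‖b‖·d = [-0.0027 0.0029 0.0074]; solving A·Δx = δb gives ‖Δx‖ = 0.2151
realised ‖Δx‖/‖x‖ = 0.0042
so the bound overstates the realised error by a factor of ≈ 142.8431 (computed from the unrounded values)
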